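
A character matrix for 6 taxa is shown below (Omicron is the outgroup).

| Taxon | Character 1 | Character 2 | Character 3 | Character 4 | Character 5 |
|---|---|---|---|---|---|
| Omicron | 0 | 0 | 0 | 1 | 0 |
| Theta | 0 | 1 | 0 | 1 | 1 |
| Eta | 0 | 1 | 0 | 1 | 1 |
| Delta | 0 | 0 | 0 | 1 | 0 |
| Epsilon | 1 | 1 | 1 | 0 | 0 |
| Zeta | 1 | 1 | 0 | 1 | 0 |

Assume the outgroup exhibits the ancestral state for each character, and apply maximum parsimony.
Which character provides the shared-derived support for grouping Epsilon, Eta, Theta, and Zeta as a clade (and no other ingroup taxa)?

Character polarity is set by the outgroup: the derived state is whichever differs from the outgroup's state, so for Character 4 the derived state is '0', and for the remaining characters it is '1'.
Only Epsilon and Zeta show the derived state '1' for Character 1, supporting them as a clade.
Character 2 (derived state '1') is shared by Epsilon, Eta, Theta, and Zeta — a synapomorphy uniting that clade.
Character 3 (derived state '1') is unique to Epsilon (autapomorphy; uninformative for grouping).
Character 4: derived state '0' in Epsilon only — an autapomorphy, so it tells us nothing about relationships among taxa.
Character 5 (derived state '1') is shared by Eta and Theta — a synapomorphy uniting that clade.
Most parsimonious ingroup topology: (((Theta,Eta),(Epsilon,Zeta)),Delta).
The clade {Epsilon, Eta, Theta, Zeta} is supported by Character 2: its derived state '1' occurs in exactly those taxa and in no other taxon (including the outgroup).

Character 2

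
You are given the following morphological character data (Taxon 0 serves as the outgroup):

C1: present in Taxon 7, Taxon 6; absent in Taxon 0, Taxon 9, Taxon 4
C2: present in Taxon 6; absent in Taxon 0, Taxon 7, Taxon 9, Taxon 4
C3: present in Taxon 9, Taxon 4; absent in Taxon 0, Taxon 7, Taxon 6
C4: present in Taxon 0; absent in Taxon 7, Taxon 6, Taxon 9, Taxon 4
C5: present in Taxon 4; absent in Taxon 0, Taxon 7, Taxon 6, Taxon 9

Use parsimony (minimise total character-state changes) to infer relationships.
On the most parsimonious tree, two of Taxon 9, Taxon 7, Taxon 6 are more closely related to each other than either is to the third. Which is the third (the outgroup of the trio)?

Taxon 9

Character polarity is set by the outgroup: the derived state is whichever differs from the outgroup's state, so for C4 the derived state is 'absent', and for the remaining characters it is 'present'.
C1: derived state 'present' in Taxon 6 and Taxon 7 only — synapomorphy for {Taxon 6, Taxon 7}.
C2 (derived state 'present') is unique to Taxon 6 (autapomorphy; uninformative for grouping).
C3: derived state 'present' in Taxon 4 and Taxon 9 only — synapomorphy for {Taxon 4, Taxon 9}.
All ingroup taxa share the derived state 'absent' for C4; it defines the ingroup but does not resolve relationships within it.
C5 (derived state 'present') is unique to Taxon 4 (autapomorphy; uninformative for grouping).
Most parsimonious ingroup topology: ((Taxon 7,Taxon 6),(Taxon 9,Taxon 4)).
Taxon 6 and Taxon 7 share a more recent common ancestor with each other than either does with Taxon 9, so Taxon 9 is the least closely related of the three.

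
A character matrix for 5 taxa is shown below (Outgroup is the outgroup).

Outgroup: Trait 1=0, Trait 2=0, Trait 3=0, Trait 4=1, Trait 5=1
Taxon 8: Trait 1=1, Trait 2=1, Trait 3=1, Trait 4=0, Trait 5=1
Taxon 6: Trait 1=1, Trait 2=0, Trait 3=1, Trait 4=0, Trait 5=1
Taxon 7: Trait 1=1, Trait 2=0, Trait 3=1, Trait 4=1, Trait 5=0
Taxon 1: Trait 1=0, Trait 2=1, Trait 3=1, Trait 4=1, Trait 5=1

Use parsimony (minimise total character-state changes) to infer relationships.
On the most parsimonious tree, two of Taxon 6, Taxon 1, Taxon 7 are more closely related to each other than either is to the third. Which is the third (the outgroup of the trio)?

Taxon 1

Character polarity is set by the outgroup: the derived state is whichever differs from the outgroup's state, so for Trait 4, Trait 5 the derived state is '0', and for the remaining characters it is '1'.
Trait 1 (derived state '1') is shared by Taxon 6, Taxon 7, and Taxon 8 — a synapomorphy uniting that clade.
Trait 2 (state '1') occurs in Taxon 1 and Taxon 8 but conflicts with the nesting implied by the other characters — most parsimoniously interpreted as homoplasy.
All ingroup taxa share the derived state '1' for Trait 3; it defines the ingroup but does not resolve relationships within it.
Only Taxon 6 and Taxon 8 show the derived state '0' for Trait 4, supporting them as a clade.
Trait 5 (derived state '0') is unique to Taxon 7 (autapomorphy; uninformative for grouping).
Most parsimonious ingroup topology: (((Taxon 8,Taxon 6),Taxon 7),Taxon 1).
Taxon 7 and Taxon 6 share a more recent common ancestor with each other than either does with Taxon 1, so Taxon 1 is the least closely related of the three.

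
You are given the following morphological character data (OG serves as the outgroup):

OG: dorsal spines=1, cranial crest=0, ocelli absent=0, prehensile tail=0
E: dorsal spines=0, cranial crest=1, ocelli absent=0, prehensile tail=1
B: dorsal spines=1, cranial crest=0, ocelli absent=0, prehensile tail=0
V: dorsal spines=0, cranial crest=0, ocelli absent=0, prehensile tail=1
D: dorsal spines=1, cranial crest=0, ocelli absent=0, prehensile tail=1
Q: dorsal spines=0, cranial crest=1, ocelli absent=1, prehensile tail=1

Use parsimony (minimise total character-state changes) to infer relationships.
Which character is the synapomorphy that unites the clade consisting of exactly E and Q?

Character polarity is set by the outgroup: the derived state is whichever differs from the outgroup's state, so for dorsal spines the derived state is '0', and for the remaining characters it is '1'.
dorsal spines (derived state '0') is shared by E, Q, and V — a synapomorphy uniting that clade.
cranial crest: derived state '1' in E and Q only — synapomorphy for {E, Q}.
ocelli absent: derived state '1' in Q only — an autapomorphy, so it tells us nothing about relationships among taxa.
prehensile tail: derived state '1' in D, E, Q, and V only — synapomorphy for {D, E, Q, V}.
Most parsimonious ingroup topology: ((D,((Q,E),V)),B).
The clade {E, Q} is supported by cranial crest: its derived state '1' occurs in exactly those taxa and in no other taxon (including the outgroup).

cranial crest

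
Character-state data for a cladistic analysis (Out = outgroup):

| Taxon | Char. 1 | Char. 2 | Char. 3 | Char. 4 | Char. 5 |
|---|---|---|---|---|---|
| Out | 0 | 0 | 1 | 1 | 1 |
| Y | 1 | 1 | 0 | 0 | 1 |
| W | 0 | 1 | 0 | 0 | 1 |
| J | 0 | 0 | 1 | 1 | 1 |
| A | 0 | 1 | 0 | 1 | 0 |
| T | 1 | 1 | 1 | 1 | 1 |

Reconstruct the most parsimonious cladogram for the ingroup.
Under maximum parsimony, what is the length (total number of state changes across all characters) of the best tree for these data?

6

Character polarity is set by the outgroup: the derived state is whichever differs from the outgroup's state, so for Char. 3, Char. 4, Char. 5 the derived state is '0', and for the remaining characters it is '1'.
Char. 1 groups T and Y, which is incompatible with the clades supported by the remaining characters; treating it as convergent (homoplasy) costs fewer steps than any alternative tree.
Only A, T, W, and Y show the derived state '1' for Char. 2, supporting them as a clade.
Char. 3 (derived state '0') is shared by A, W, and Y — a synapomorphy uniting that clade.
Char. 4: derived state '0' in W and Y only — synapomorphy for {W, Y}.
Char. 5: derived state '0' in A only — an autapomorphy, so it tells us nothing about relationships among taxa.
Most parsimonious ingroup topology: ((((Y,W),A),T),J).
Changes per character on this tree: Char. 1: 2; Char. 2: 1; Char. 3: 1; Char. 4: 1; Char. 5: 1.
Total = 6.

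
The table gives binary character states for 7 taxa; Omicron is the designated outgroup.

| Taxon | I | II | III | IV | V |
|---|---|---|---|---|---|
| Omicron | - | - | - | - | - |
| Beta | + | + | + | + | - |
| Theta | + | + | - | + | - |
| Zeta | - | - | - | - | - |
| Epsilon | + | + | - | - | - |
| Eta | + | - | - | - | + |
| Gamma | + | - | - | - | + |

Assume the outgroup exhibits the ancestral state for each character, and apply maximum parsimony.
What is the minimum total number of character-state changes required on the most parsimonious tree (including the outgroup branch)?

5

The outgroup has state '-' for every character, so '+' is the derived state throughout.
Only Beta, Epsilon, Eta, Gamma, and Theta show the derived state '+' for I, supporting them as a clade.
Only Beta, Epsilon, and Theta show the derived state '+' for II, supporting them as a clade.
III: derived state '+' in Beta only — an autapomorphy, so it tells us nothing about relationships among taxa.
Only Beta and Theta show the derived state '+' for IV, supporting them as a clade.
Only Eta and Gamma show the derived state '+' for V, supporting them as a clade.
Most parsimonious ingroup topology: ((((Beta,Theta),Epsilon),(Eta,Gamma)),Zeta).
Changes per character on this tree: I: 1; II: 1; III: 1; IV: 1; V: 1.
Total = 5.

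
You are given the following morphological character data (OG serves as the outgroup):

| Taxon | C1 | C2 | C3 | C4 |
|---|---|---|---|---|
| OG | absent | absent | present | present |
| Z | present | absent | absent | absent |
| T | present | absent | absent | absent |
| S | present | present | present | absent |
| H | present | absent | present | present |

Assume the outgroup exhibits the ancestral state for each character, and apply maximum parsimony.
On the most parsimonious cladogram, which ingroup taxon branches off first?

H

Character polarity is set by the outgroup: the derived state is whichever differs from the outgroup's state, so for C3, C4 the derived state is 'absent', and for the remaining characters it is 'present'.
C1 (derived state 'present') is shared by all ingroup taxa — unites the whole ingroup.
C2: derived state 'present' in S only — an autapomorphy, so it tells us nothing about relationships among taxa.
C3 (derived state 'absent') is shared by T and Z — a synapomorphy uniting that clade.
C4: derived state 'absent' in S, T, and Z only — synapomorphy for {S, T, Z}.
Most parsimonious ingroup topology: (((Z,T),S),H).
H is sister to the clade containing all other ingroup taxa, so it is the earliest-diverging (most basal) ingroup lineage.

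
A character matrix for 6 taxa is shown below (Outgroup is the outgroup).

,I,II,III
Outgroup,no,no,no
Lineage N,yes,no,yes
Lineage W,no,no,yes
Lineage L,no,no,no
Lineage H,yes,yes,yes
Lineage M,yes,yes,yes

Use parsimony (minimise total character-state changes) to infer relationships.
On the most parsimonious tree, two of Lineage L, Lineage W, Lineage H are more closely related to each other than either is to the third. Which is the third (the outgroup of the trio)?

Lineage L

The outgroup has state 'no' for every character, so 'yes' is the derived state throughout.
I: derived state 'yes' in Lineage H, Lineage M, and Lineage N only — synapomorphy for {Lineage H, Lineage M, Lineage N}.
Only Lineage H and Lineage M show the derived state 'yes' for II, supporting them as a clade.
III: derived state 'yes' in Lineage H, Lineage M, Lineage N, and Lineage W only — synapomorphy for {Lineage H, Lineage M, Lineage N, Lineage W}.
Most parsimonious ingroup topology: (((Lineage N,(Lineage H,Lineage M)),Lineage W),Lineage L).
Lineage W and Lineage H share a more recent common ancestor with each other than either does with Lineage L, so Lineage L is the least closely related of the three.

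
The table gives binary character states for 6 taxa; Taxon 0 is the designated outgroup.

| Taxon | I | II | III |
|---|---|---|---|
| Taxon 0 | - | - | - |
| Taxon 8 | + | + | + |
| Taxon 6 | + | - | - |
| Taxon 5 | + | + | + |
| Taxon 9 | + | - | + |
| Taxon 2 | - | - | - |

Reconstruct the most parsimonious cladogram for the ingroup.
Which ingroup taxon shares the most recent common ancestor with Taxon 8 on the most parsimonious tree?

The outgroup has state '-' for every character, so '+' is the derived state throughout.
Only Taxon 5, Taxon 6, Taxon 8, and Taxon 9 show the derived state '+' for I, supporting them as a clade.
II (derived state '+') is shared by Taxon 5 and Taxon 8 — a synapomorphy uniting that clade.
III: derived state '+' in Taxon 5, Taxon 8, and Taxon 9 only — synapomorphy for {Taxon 5, Taxon 8, Taxon 9}.
Most parsimonious ingroup topology: ((((Taxon 8,Taxon 5),Taxon 9),Taxon 6),Taxon 2).
Taxon 8 and Taxon 5 form a cherry on this tree, so they are sister taxa.

Taxon 5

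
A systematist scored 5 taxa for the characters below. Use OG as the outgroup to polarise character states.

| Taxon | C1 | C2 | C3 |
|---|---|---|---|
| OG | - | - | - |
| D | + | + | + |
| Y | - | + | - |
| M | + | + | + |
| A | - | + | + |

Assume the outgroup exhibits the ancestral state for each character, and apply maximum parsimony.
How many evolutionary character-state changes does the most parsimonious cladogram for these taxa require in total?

The outgroup has state '-' for every character, so '+' is the derived state throughout.
C1 (derived state '+') is shared by D and M — a synapomorphy uniting that clade.
All ingroup taxa share the derived state '+' for C2; it defines the ingroup but does not resolve relationships within it.
Only A, D, and M show the derived state '+' for C3, supporting them as a clade.
Most parsimonious ingroup topology: (((D,M),A),Y).
Changes per character on this tree: C1: 1; C2: 1; C3: 1.
Total = 3.

3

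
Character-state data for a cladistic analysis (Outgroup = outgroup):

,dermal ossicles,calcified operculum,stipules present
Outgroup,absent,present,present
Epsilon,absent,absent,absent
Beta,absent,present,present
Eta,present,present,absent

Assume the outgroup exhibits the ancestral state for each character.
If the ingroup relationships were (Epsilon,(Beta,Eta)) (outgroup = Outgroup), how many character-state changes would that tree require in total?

4

Map each character onto (Epsilon,(Beta,Eta)) (rooted by Outgroup) and count the minimum state changes it requires (Fitch parsimony):
dermal ossicles: 1; calcified operculum: 1; stipules present: 2.
Total tree length = 4.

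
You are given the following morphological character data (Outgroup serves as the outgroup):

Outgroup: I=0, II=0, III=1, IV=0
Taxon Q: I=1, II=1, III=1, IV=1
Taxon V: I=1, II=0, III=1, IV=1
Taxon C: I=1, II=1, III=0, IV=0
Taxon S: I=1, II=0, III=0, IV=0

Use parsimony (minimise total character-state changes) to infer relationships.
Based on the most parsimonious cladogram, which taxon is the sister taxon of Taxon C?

Character polarity is set by the outgroup: the derived state is whichever differs from the outgroup's state, so for III the derived state is '0', and for the remaining characters it is '1'.
I (derived state '1') is shared by all ingroup taxa — unites the whole ingroup.
II groups Taxon C and Taxon Q, which is incompatible with the clades supported by the remaining characters; treating it as convergent (homoplasy) costs fewer steps than any alternative tree.
Only Taxon C and Taxon S show the derived state '0' for III, supporting them as a clade.
Only Taxon Q and Taxon V show the derived state '1' for IV, supporting them as a clade.
Most parsimonious ingroup topology: ((Taxon Q,Taxon V),(Taxon C,Taxon S)).
Taxon C and Taxon S form a cherry on this tree, so they are sister taxa.

Taxon S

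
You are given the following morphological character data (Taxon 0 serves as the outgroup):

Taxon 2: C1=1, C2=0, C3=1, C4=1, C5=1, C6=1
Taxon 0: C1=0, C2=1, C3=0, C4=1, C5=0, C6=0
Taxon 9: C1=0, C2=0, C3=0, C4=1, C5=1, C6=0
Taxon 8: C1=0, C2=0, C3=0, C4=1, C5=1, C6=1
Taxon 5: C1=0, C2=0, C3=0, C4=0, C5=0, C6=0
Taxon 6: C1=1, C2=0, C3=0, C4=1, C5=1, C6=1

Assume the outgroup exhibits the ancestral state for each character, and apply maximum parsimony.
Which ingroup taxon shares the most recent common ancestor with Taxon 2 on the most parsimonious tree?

Character polarity is set by the outgroup: the derived state is whichever differs from the outgroup's state, so for C2, C4 the derived state is '0', and for the remaining characters it is '1'.
C1: derived state '1' in Taxon 2 and Taxon 6 only — synapomorphy for {Taxon 2, Taxon 6}.
All ingroup taxa share the derived state '0' for C2; it defines the ingroup but does not resolve relationships within it.
C3: derived state '1' in Taxon 2 only — an autapomorphy, so it tells us nothing about relationships among taxa.
C4: derived state '0' in Taxon 5 only — an autapomorphy, so it tells us nothing about relationships among taxa.
C5: derived state '1' in Taxon 2, Taxon 6, Taxon 8, and Taxon 9 only — synapomorphy for {Taxon 2, Taxon 6, Taxon 8, Taxon 9}.
C6: derived state '1' in Taxon 2, Taxon 6, and Taxon 8 only — synapomorphy for {Taxon 2, Taxon 6, Taxon 8}.
Most parsimonious ingroup topology: (((Taxon 8,(Taxon 6,Taxon 2)),Taxon 9),Taxon 5).
Taxon 2 and Taxon 6 form a cherry on this tree, so they are sister taxa.

Taxon 6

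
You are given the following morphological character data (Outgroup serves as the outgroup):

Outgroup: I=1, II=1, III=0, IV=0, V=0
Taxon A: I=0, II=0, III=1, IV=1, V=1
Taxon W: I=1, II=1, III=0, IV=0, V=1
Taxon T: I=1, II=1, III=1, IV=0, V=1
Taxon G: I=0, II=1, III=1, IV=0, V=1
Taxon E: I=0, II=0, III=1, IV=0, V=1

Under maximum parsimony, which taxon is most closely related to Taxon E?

Taxon A

Character polarity is set by the outgroup: the derived state is whichever differs from the outgroup's state, so for I, II the derived state is '0', and for the remaining characters it is '1'.
Only Taxon A, Taxon E, and Taxon G show the derived state '0' for I, supporting them as a clade.
Only Taxon A and Taxon E show the derived state '0' for II, supporting them as a clade.
Only Taxon A, Taxon E, Taxon G, and Taxon T show the derived state '1' for III, supporting them as a clade.
IV (derived state '1') is unique to Taxon A (autapomorphy; uninformative for grouping).
V (derived state '1') is shared by all ingroup taxa — unites the whole ingroup.
Most parsimonious ingroup topology: ((((Taxon A,Taxon E),Taxon G),Taxon T),Taxon W).
Taxon E and Taxon A form a cherry on this tree, so they are sister taxa.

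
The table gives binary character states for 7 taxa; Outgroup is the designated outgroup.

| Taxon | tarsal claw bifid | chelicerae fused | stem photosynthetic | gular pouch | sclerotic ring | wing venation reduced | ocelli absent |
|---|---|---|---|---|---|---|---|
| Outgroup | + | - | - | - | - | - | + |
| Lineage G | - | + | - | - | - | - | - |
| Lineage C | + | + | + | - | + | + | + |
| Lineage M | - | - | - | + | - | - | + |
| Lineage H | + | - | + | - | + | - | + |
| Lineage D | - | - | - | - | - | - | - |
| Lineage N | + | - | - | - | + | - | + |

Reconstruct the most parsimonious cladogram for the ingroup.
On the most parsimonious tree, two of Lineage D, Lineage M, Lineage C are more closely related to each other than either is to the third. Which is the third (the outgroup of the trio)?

Lineage C

Character polarity is set by the outgroup: the derived state is whichever differs from the outgroup's state, so for tarsal claw bifid, ocelli absent the derived state is '-', and for the remaining characters it is '+'.
tarsal claw bifid: derived state '-' in Lineage D, Lineage G, and Lineage M only — synapomorphy for {Lineage D, Lineage G, Lineage M}.
chelicerae fused groups Lineage C and Lineage G, which is incompatible with the clades supported by the remaining characters; treating it as convergent (homoplasy) costs fewer steps than any alternative tree.
stem photosynthetic: derived state '+' in Lineage C and Lineage H only — synapomorphy for {Lineage C, Lineage H}.
gular pouch (derived state '+') is unique to Lineage M (autapomorphy; uninformative for grouping).
sclerotic ring (derived state '+') is shared by Lineage C, Lineage H, and Lineage N — a synapomorphy uniting that clade.
wing venation reduced: derived state '+' in Lineage C only — an autapomorphy, so it tells us nothing about relationships among taxa.
ocelli absent (derived state '-') is shared by Lineage D and Lineage G — a synapomorphy uniting that clade.
Most parsimonious ingroup topology: (((Lineage G,Lineage D),Lineage M),((Lineage C,Lineage H),Lineage N)).
Lineage D and Lineage M share a more recent common ancestor with each other than either does with Lineage C, so Lineage C is the least closely related of the three.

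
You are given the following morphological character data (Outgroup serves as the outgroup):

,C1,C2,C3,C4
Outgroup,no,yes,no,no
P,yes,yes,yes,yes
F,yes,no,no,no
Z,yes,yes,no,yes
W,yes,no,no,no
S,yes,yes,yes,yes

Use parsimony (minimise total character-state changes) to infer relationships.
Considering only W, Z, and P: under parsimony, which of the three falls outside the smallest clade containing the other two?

Character polarity is set by the outgroup: the derived state is whichever differs from the outgroup's state, so for C2 the derived state is 'no', and for the remaining characters it is 'yes'.
All ingroup taxa share the derived state 'yes' for C1; it defines the ingroup but does not resolve relationships within it.
Only F and W show the derived state 'no' for C2, supporting them as a clade.
C3: derived state 'yes' in P and S only — synapomorphy for {P, S}.
C4 (derived state 'yes') is shared by P, S, and Z — a synapomorphy uniting that clade.
Most parsimonious ingroup topology: (((P,S),Z),(F,W)).
Z and P share a more recent common ancestor with each other than either does with W, so W is the least closely related of the three.

W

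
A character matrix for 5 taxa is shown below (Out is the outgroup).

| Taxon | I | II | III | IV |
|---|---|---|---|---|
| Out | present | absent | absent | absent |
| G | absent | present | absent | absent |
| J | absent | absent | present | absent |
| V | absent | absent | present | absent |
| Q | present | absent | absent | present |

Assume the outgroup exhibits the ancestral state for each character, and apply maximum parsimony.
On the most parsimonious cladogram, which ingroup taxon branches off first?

Q

Character polarity is set by the outgroup: the derived state is whichever differs from the outgroup's state, so for I the derived state is 'absent', and for the remaining characters it is 'present'.
I (derived state 'absent') is shared by G, J, and V — a synapomorphy uniting that clade.
II: derived state 'present' in G only — an autapomorphy, so it tells us nothing about relationships among taxa.
III (derived state 'present') is shared by J and V — a synapomorphy uniting that clade.
IV: derived state 'present' in Q only — an autapomorphy, so it tells us nothing about relationships among taxa.
Most parsimonious ingroup topology: ((G,(J,V)),Q).
Q is sister to the clade containing all other ingroup taxa, so it is the earliest-diverging (most basal) ingroup lineage.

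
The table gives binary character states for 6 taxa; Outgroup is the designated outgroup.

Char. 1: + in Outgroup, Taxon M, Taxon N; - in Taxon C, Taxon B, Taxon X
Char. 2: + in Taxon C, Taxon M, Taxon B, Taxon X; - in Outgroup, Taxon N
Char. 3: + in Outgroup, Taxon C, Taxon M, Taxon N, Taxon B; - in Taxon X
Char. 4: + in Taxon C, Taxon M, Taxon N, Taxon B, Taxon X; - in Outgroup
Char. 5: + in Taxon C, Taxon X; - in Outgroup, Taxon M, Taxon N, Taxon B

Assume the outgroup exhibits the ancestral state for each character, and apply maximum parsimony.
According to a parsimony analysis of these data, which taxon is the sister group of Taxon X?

Taxon C

Character polarity is set by the outgroup: the derived state is whichever differs from the outgroup's state, so for Char. 1, Char. 3 the derived state is '-', and for the remaining characters it is '+'.
Char. 1 (derived state '-') is shared by Taxon B, Taxon C, and Taxon X — a synapomorphy uniting that clade.
Char. 2 (derived state '+') is shared by Taxon B, Taxon C, Taxon M, and Taxon X — a synapomorphy uniting that clade.
Char. 3 (derived state '-') is unique to Taxon X (autapomorphy; uninformative for grouping).
Char. 4 (derived state '+') is shared by all ingroup taxa — unites the whole ingroup.
Char. 5 (derived state '+') is shared by Taxon C and Taxon X — a synapomorphy uniting that clade.
Most parsimonious ingroup topology: ((((Taxon C,Taxon X),Taxon B),Taxon M),Taxon N).
Taxon X and Taxon C form a cherry on this tree, so they are sister taxa.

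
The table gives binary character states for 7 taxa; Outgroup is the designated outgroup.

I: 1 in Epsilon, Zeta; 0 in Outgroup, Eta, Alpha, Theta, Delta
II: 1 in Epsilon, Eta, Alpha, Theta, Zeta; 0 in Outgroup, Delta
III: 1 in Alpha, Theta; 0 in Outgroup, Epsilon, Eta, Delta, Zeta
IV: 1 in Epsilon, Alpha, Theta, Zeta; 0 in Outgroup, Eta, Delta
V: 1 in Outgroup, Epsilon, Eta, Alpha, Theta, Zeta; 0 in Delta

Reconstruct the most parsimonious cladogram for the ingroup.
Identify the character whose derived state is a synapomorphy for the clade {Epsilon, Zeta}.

I

Character polarity is set by the outgroup: the derived state is whichever differs from the outgroup's state, so for V the derived state is '0', and for the remaining characters it is '1'.
Only Epsilon and Zeta show the derived state '1' for I, supporting them as a clade.
Only Alpha, Epsilon, Eta, Theta, and Zeta show the derived state '1' for II, supporting them as a clade.
III: derived state '1' in Alpha and Theta only — synapomorphy for {Alpha, Theta}.
IV (derived state '1') is shared by Alpha, Epsilon, Theta, and Zeta — a synapomorphy uniting that clade.
V: derived state '0' in Delta only — an autapomorphy, so it tells us nothing about relationships among taxa.
Most parsimonious ingroup topology: ((((Epsilon,Zeta),(Alpha,Theta)),Eta),Delta).
The clade {Epsilon, Zeta} is supported by I: its derived state '1' occurs in exactly those taxa and in no other taxon (including the outgroup).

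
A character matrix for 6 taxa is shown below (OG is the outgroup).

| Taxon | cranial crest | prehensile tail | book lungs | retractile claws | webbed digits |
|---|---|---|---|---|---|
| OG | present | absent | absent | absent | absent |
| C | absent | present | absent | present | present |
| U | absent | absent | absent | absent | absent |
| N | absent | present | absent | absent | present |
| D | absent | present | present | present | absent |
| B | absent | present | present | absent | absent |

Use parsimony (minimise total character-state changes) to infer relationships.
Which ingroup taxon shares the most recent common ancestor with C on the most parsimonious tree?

N

Character polarity is set by the outgroup: the derived state is whichever differs from the outgroup's state, so for cranial crest the derived state is 'absent', and for the remaining characters it is 'present'.
cranial crest (derived state 'absent') is shared by all ingroup taxa — unites the whole ingroup.
prehensile tail (derived state 'present') is shared by B, C, D, and N — a synapomorphy uniting that clade.
book lungs: derived state 'present' in B and D only — synapomorphy for {B, D}.
retractile claws (state 'present') occurs in C and D but conflicts with the nesting implied by the other characters — most parsimoniously interpreted as homoplasy.
Only C and N show the derived state 'present' for webbed digits, supporting them as a clade.
Most parsimonious ingroup topology: (((C,N),(D,B)),U).
C and N form a cherry on this tree, so they are sister taxa.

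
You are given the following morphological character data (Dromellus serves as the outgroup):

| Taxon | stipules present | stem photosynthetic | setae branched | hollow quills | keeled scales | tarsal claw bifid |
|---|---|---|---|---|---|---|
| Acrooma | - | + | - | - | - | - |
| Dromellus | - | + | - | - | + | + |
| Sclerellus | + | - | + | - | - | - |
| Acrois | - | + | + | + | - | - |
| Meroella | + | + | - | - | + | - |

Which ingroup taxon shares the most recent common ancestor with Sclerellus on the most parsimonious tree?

Acrois

Character polarity is set by the outgroup: the derived state is whichever differs from the outgroup's state, so for stem photosynthetic, keeled scales, tarsal claw bifid the derived state is '-', and for the remaining characters it is '+'.
stipules present (state '+') occurs in Meroella and Sclerellus but conflicts with the nesting implied by the other characters — most parsimoniously interpreted as homoplasy.
stem photosynthetic: derived state '-' in Sclerellus only — an autapomorphy, so it tells us nothing about relationships among taxa.
setae branched: derived state '+' in Acrois and Sclerellus only — synapomorphy for {Acrois, Sclerellus}.
hollow quills: derived state '+' in Acrois only — an autapomorphy, so it tells us nothing about relationships among taxa.
Only Acrois, Acrooma, and Sclerellus show the derived state '-' for keeled scales, supporting them as a clade.
All ingroup taxa share the derived state '-' for tarsal claw bifid; it defines the ingroup but does not resolve relationships within it.
Most parsimonious ingroup topology: (((Acrois,Sclerellus),Acrooma),Meroella).
Sclerellus and Acrois form a cherry on this tree, so they are sister taxa.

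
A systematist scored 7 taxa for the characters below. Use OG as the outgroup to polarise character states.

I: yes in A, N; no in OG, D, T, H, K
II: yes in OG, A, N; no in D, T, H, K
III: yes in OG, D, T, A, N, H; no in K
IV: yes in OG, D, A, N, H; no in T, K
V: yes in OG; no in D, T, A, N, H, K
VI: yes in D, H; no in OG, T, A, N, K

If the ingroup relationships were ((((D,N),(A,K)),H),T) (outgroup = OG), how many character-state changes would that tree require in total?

Map each character onto ((((D,N),(A,K)),H),T) (rooted by OG) and count the minimum state changes it requires (Fitch parsimony):
I: 2; II: 3; III: 1; IV: 2; V: 1; VI: 2.
Total tree length = 11.

11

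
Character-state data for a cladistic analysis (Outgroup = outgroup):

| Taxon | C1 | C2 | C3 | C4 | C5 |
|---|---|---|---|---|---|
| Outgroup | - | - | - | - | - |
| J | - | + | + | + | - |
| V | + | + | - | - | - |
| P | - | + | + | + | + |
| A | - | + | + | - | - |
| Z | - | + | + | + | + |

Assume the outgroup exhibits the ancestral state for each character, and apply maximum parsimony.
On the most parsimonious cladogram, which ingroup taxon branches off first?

V

The outgroup has state '-' for every character, so '+' is the derived state throughout.
C1: derived state '+' in V only — an autapomorphy, so it tells us nothing about relationships among taxa.
All ingroup taxa share the derived state '+' for C2; it defines the ingroup but does not resolve relationships within it.
C3: derived state '+' in A, J, P, and Z only — synapomorphy for {A, J, P, Z}.
C4: derived state '+' in J, P, and Z only — synapomorphy for {J, P, Z}.
C5 (derived state '+') is shared by P and Z — a synapomorphy uniting that clade.
Most parsimonious ingroup topology: (((J,(Z,P)),A),V).
V is sister to the clade containing all other ingroup taxa, so it is the earliest-diverging (most basal) ingroup lineage.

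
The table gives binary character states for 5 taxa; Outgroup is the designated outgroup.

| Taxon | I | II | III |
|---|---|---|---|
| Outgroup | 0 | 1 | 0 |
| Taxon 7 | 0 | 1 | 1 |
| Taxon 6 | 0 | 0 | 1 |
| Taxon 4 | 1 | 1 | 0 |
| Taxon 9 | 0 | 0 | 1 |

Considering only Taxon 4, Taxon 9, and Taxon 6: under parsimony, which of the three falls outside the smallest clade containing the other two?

Taxon 4

Character polarity is set by the outgroup: the derived state is whichever differs from the outgroup's state, so for II the derived state is '0', and for the remaining characters it is '1'.
I: derived state '1' in Taxon 4 only — an autapomorphy, so it tells us nothing about relationships among taxa.
II (derived state '0') is shared by Taxon 6 and Taxon 9 — a synapomorphy uniting that clade.
III: derived state '1' in Taxon 6, Taxon 7, and Taxon 9 only — synapomorphy for {Taxon 6, Taxon 7, Taxon 9}.
Most parsimonious ingroup topology: ((Taxon 7,(Taxon 6,Taxon 9)),Taxon 4).
Taxon 6 and Taxon 9 share a more recent common ancestor with each other than either does with Taxon 4, so Taxon 4 is the least closely related of the three.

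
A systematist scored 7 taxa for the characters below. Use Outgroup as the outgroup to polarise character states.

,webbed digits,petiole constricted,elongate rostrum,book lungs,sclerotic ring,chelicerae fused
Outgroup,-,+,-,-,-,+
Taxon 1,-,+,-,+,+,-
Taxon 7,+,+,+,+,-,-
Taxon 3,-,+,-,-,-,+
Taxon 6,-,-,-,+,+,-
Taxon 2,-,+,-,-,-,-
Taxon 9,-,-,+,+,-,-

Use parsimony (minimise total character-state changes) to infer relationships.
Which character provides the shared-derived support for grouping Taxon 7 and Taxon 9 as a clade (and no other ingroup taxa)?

Character polarity is set by the outgroup: the derived state is whichever differs from the outgroup's state, so for petiole constricted, chelicerae fused the derived state is '-', and for the remaining characters it is '+'.
webbed digits (derived state '+') is unique to Taxon 7 (autapomorphy; uninformative for grouping).
petiole constricted groups Taxon 6 and Taxon 9, which is incompatible with the clades supported by the remaining characters; treating it as convergent (homoplasy) costs fewer steps than any alternative tree.
elongate rostrum: derived state '+' in Taxon 7 and Taxon 9 only — synapomorphy for {Taxon 7, Taxon 9}.
Only Taxon 1, Taxon 6, Taxon 7, and Taxon 9 show the derived state '+' for book lungs, supporting them as a clade.
sclerotic ring: derived state '+' in Taxon 1 and Taxon 6 only — synapomorphy for {Taxon 1, Taxon 6}.
chelicerae fused: derived state '-' in Taxon 1, Taxon 2, Taxon 6, Taxon 7, and Taxon 9 only — synapomorphy for {Taxon 1, Taxon 2, Taxon 6, Taxon 7, Taxon 9}.
Most parsimonious ingroup topology: ((((Taxon 1,Taxon 6),(Taxon 7,Taxon 9)),Taxon 2),Taxon 3).
The clade {Taxon 7, Taxon 9} is supported by elongate rostrum: its derived state '+' occurs in exactly those taxa and in no other taxon (including the outgroup).

elongate rostrum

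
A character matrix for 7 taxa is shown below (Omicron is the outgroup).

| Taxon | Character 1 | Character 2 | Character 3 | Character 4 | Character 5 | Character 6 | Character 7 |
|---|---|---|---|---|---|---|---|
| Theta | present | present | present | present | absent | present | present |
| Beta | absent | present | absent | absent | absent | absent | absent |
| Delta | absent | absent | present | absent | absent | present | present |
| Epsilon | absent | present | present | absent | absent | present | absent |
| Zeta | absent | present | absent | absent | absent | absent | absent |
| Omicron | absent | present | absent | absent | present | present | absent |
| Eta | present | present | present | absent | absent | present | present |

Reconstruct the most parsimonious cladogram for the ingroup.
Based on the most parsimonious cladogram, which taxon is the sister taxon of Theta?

Eta

Character polarity is set by the outgroup: the derived state is whichever differs from the outgroup's state, so for Character 2, Character 5, Character 6 the derived state is 'absent', and for the remaining characters it is 'present'.
Only Eta and Theta show the derived state 'present' for Character 1, supporting them as a clade.
Character 2 (derived state 'absent') is unique to Delta (autapomorphy; uninformative for grouping).
Character 3 (derived state 'present') is shared by Delta, Epsilon, Eta, and Theta — a synapomorphy uniting that clade.
Character 4 (derived state 'present') is unique to Theta (autapomorphy; uninformative for grouping).
All ingroup taxa share the derived state 'absent' for Character 5; it defines the ingroup but does not resolve relationships within it.
Character 6 (derived state 'absent') is shared by Beta and Zeta — a synapomorphy uniting that clade.
Only Delta, Eta, and Theta show the derived state 'present' for Character 7, supporting them as a clade.
Most parsimonious ingroup topology: ((Zeta,Beta),(((Eta,Theta),Delta),Epsilon)).
Theta and Eta form a cherry on this tree, so they are sister taxa.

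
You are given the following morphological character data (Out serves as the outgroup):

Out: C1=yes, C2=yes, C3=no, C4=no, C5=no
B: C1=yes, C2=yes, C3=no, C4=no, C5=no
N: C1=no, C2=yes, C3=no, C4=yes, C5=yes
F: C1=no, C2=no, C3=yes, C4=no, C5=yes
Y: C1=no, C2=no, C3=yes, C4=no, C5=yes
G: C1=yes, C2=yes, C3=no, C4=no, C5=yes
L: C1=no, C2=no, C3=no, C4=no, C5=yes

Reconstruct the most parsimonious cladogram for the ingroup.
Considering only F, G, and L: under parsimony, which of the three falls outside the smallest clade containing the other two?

Character polarity is set by the outgroup: the derived state is whichever differs from the outgroup's state, so for C1, C2 the derived state is 'no', and for the remaining characters it is 'yes'.
Only F, L, N, and Y show the derived state 'no' for C1, supporting them as a clade.
Only F, L, and Y show the derived state 'no' for C2, supporting them as a clade.
C3: derived state 'yes' in F and Y only — synapomorphy for {F, Y}.
C4 (derived state 'yes') is unique to N (autapomorphy; uninformative for grouping).
C5: derived state 'yes' in F, G, L, N, and Y only — synapomorphy for {F, G, L, N, Y}.
Most parsimonious ingroup topology: (B,(G,(N,((Y,F),L)))).
F and L share a more recent common ancestor with each other than either does with G, so G is the least closely related of the three.

G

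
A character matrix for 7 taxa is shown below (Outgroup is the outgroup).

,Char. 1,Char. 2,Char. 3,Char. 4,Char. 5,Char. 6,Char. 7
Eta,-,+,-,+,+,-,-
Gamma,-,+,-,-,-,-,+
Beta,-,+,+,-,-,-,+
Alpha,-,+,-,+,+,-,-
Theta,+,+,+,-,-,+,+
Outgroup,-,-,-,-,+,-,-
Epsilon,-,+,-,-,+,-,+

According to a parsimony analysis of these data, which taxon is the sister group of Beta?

Character polarity is set by the outgroup: the derived state is whichever differs from the outgroup's state, so for Char. 5 the derived state is '-', and for the remaining characters it is '+'.
Char. 1: derived state '+' in Theta only — an autapomorphy, so it tells us nothing about relationships among taxa.
All ingroup taxa share the derived state '+' for Char. 2; it defines the ingroup but does not resolve relationships within it.
Char. 3: derived state '+' in Beta and Theta only — synapomorphy for {Beta, Theta}.
Only Alpha and Eta show the derived state '+' for Char. 4, supporting them as a clade.
Char. 5: derived state '-' in Beta, Gamma, and Theta only — synapomorphy for {Beta, Gamma, Theta}.
Char. 6: derived state '+' in Theta only — an autapomorphy, so it tells us nothing about relationships among taxa.
Char. 7 (derived state '+') is shared by Beta, Epsilon, Gamma, and Theta — a synapomorphy uniting that clade.
Most parsimonious ingroup topology: ((((Theta,Beta),Gamma),Epsilon),(Eta,Alpha)).
Beta and Theta form a cherry on this tree, so they are sister taxa.

Theta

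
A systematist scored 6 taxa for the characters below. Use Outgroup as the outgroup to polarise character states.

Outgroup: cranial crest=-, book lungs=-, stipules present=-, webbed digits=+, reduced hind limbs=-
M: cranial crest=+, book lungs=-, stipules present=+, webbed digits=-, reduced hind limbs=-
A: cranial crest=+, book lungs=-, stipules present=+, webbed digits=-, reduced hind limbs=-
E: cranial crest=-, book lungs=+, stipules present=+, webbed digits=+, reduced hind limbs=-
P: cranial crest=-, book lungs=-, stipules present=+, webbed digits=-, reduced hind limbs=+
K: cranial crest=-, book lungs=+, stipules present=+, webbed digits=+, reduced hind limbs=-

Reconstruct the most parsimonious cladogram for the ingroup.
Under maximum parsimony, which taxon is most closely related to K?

E

Character polarity is set by the outgroup: the derived state is whichever differs from the outgroup's state, so for webbed digits the derived state is '-', and for the remaining characters it is '+'.
cranial crest (derived state '+') is shared by A and M — a synapomorphy uniting that clade.
book lungs (derived state '+') is shared by E and K — a synapomorphy uniting that clade.
All ingroup taxa share the derived state '+' for stipules present; it defines the ingroup but does not resolve relationships within it.
webbed digits (derived state '-') is shared by A, M, and P — a synapomorphy uniting that clade.
reduced hind limbs (derived state '+') is unique to P (autapomorphy; uninformative for grouping).
Most parsimonious ingroup topology: (((M,A),P),(E,K)).
K and E form a cherry on this tree, so they are sister taxa.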